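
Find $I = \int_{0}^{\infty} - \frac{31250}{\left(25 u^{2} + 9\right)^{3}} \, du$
$- \frac{3125 \pi}{648}$

Begin with the known result
$$J(a) = \int_{0}^{\infty} - \frac{2}{a^{2} + u^{2}} \, du = - \frac{\pi}{a}.$$

Differentiating under the integral sign with respect to $a$,
$$\frac{dJ}{da} = \int_{0}^{\infty} \frac{4 a}{\left(a^{2} + u^{2}\right)^{2}} \, du = \frac{\pi}{a^{2}},$$
so $\int_{0}^{\infty} - \frac{2}{\left(a^{2} + u^{2}\right)^{2}} \, du = - \frac{\pi}{2 a^{3}}$.

Repeating — each differentiation of $1/(u^2+a^2)^j$ produces $-2ja/(u^2+a^2)^{j+1}$ — and dividing through by $-2ja$ at each step yields, after $2$ differentiations in total,
$$\int_{0}^{\infty} - \frac{2}{\left(a^{2} + u^{2}\right)^{3}} \, du = - \frac{3 \pi}{8 a^{5}}.$$

Setting $a = \frac{3}{5}$:
$$I = - \frac{3125 \pi}{648}.$$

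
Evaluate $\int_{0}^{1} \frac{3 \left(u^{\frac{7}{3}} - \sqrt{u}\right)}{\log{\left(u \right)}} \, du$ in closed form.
$- \log{\left(\frac{729}{8000} \right)}$

Introduce a parameter $a$ in the exponent: let $I(a) = \int_{0}^{1} \frac{3 \left(u^{\frac{7}{3}} - u^{a}\right)}{\log{\left(u \right)}} \, du$.

Since $\dfrac{\partial}{\partial a}\,u^{a} = u^{a} \ln u$, the $\ln u$ in the denominator cancels and
$$\frac{dI}{da} = \int_{0}^{1} -3 u^{a} \, du = -3 \left[\frac{u^{a+1}}{a+1}\right]_0^1 = - \frac{3}{a + 1}.$$

Integrating with respect to $a$ gives $I(a) = - \log{\left(\frac{27 \left(a + 1\right)^{3}}{1000} \right)} + C$.

At $a = \frac{7}{3}$ the integrand is identically $0$, so $I(\frac{7}{3}) = 0$. The closed form gives $0$, hence $C = 0$.

Setting $a = \frac{1}{2}$:
$$I = - \log{\left(\frac{729}{8000} \right)}.$$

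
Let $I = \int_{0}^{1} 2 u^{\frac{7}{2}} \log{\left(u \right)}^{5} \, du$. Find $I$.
$- \frac{5120}{177147}$

Begin with the known integral
$$J(a) = \int_{0}^{1} 2 u^{a} \, du = \frac{2}{a + 1}.$$

Differentiating under the integral sign brings down a factor of $\ln u$:
$$\frac{dJ}{da} = \int_{0}^{1} 2 u^{a} \log{\left(u \right)} \, du = - \frac{2}{\left(a + 1\right)^{2}}.$$

Repeating $5$ times in total — each differentiation brings down another $\ln u$ — gives
$$\frac{d^{5}J}{da^{5}} = \int_{0}^{1} 2 u^{a} \log{\left(u \right)}^{5} \, du = - \frac{240}{\left(a + 1\right)^{6}},$$
and the integrand here is exactly the target integrand, so $I = - \frac{240}{\left(a + 1\right)^{6}}$.

Setting $a = \frac{7}{2}$:
$$I = - \frac{5120}{177147}.$$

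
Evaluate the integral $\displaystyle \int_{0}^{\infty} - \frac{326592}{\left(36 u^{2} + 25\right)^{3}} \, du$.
$- \frac{10206 \pi}{3125}$

Start from the standard arctangent integral
$$J(a) = \int_{0}^{\infty} - \frac{7}{a^{2} + u^{2}} \, du = - \frac{7 \pi}{2 a}.$$

Differentiating under the integral sign with respect to $a$,
$$\frac{dJ}{da} = \int_{0}^{\infty} \frac{14 a}{\left(a^{2} + u^{2}\right)^{2}} \, du = \frac{7 \pi}{2 a^{2}},$$
so $\int_{0}^{\infty} - \frac{7}{\left(a^{2} + u^{2}\right)^{2}} \, du = - \frac{7 \pi}{4 a^{3}}$.

Repeating — each differentiation of $1/(u^2+a^2)^j$ produces $-2ja/(u^2+a^2)^{j+1}$ — and dividing through by $-2ja$ at each step yields, after $2$ differentiations in total,
$$\int_{0}^{\infty} - \frac{7}{\left(a^{2} + u^{2}\right)^{3}} \, du = - \frac{21 \pi}{16 a^{5}}.$$

Setting $a = \frac{5}{6}$:
$$I = - \frac{10206 \pi}{3125}.$$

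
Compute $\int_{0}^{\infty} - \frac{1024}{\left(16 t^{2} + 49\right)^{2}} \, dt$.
$- \frac{64 \pi}{343}$

Recall the elementary integral
$$J(a) = \int_{0}^{\infty} - \frac{4}{a^{2} + t^{2}} \, dt = - \frac{2 \pi}{a}.$$

Differentiating under the integral sign with respect to $a$,
$$\frac{dJ}{da} = \int_{0}^{\infty} \frac{8 a}{\left(a^{2} + t^{2}\right)^{2}} \, dt = \frac{2 \pi}{a^{2}},$$
so $\int_{0}^{\infty} - \frac{4}{\left(a^{2} + t^{2}\right)^{2}} \, dt = - \frac{\pi}{a^{3}}$.

Setting $a = \frac{7}{4}$:
$$I = - \frac{64 \pi}{343}.$$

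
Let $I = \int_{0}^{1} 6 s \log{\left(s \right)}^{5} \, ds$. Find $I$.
$- \frac{45}{4}$

Begin with the known integral
$$J(a) = \int_{0}^{1} 6 s^{a} \, ds = \frac{6}{a + 1}.$$

Differentiating under the integral sign brings down a factor of $\ln s$:
$$\frac{dJ}{da} = \int_{0}^{1} 6 s^{a} \log{\left(s \right)} \, ds = - \frac{6}{\left(a + 1\right)^{2}}.$$

Repeating $5$ times in total — each differentiation brings down another $\ln s$ — gives
$$\frac{d^{5}J}{da^{5}} = \int_{0}^{1} 6 s^{a} \log{\left(s \right)}^{5} \, ds = - \frac{720}{\left(a + 1\right)^{6}},$$
and the integrand here is exactly the target integrand, so $I = - \frac{720}{\left(a + 1\right)^{6}}$.

Setting $a = 1$:
$$I = - \frac{45}{4}.$$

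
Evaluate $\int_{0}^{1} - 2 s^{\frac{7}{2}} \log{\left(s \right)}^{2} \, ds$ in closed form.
$- \frac{32}{729}$

Consider the simpler parametrised integral
$$J(a) = \int_{0}^{1} - 2 s^{a} \, ds = - \frac{2}{a + 1}.$$

Differentiating under the integral sign brings down a factor of $\ln s$:
$$\frac{dJ}{da} = \int_{0}^{1} - 2 s^{a} \log{\left(s \right)} \, ds = \frac{2}{\left(a + 1\right)^{2}}.$$

Repeating twice in total — each differentiation brings down another $\ln s$ — gives
$$\frac{d^{2}J}{da^{2}} = \int_{0}^{1} - 2 s^{a} \log{\left(s \right)}^{2} \, ds = - \frac{4}{\left(a + 1\right)^{3}},$$
and the integrand here is exactly the target integrand, so $I = - \frac{4}{\left(a + 1\right)^{3}}$.

Setting $a = \frac{7}{2}$:
$$I = - \frac{32}{729}.$$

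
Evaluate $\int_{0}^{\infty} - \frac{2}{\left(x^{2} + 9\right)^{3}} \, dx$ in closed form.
$- \frac{\pi}{648}$

Recall the elementary integral
$$J(a) = \int_{0}^{\infty} - \frac{2}{a^{2} + x^{2}} \, dx = - \frac{\pi}{a}.$$

Differentiating under the integral sign with respect to $a$,
$$\frac{dJ}{da} = \int_{0}^{\infty} \frac{4 a}{\left(a^{2} + x^{2}\right)^{2}} \, dx = \frac{\pi}{a^{2}},$$
so $\int_{0}^{\infty} - \frac{2}{\left(a^{2} + x^{2}\right)^{2}} \, dx = - \frac{\pi}{2 a^{3}}$.

Repeating — each differentiation of $1/(x^2+a^2)^j$ produces $-2ja/(x^2+a^2)^{j+1}$ — and dividing through by $-2ja$ at each step yields, after $2$ differentiations in total,
$$\int_{0}^{\infty} - \frac{2}{\left(a^{2} + x^{2}\right)^{3}} \, dx = - \frac{3 \pi}{8 a^{5}}.$$

Setting $a = 3$:
$$I = - \frac{\pi}{648}.$$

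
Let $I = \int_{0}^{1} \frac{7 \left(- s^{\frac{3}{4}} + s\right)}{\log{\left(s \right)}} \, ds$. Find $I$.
$\log{\left(\frac{2097152}{823543} \right)}$

Introduce a parameter $a$ in the exponent: let $I(a) = \int_{0}^{1} \frac{7 \left(s - s^{a}\right)}{\log{\left(s \right)}} \, ds$.

Since $\dfrac{\partial}{\partial a}\,s^{a} = s^{a} \ln s$, the $\ln s$ in the denominator cancels and
$$\frac{dI}{da} = \int_{0}^{1} -7 s^{a} \, ds = -7 \left[\frac{s^{a+1}}{a+1}\right]_0^1 = - \frac{7}{a + 1}.$$

Integrating with respect to $a$ gives $I(a) = \log{\left(\frac{128}{\left(a + 1\right)^{7}} \right)} + C$.

At $a = 1$ the integrand is identically $0$, so $I(1) = 0$. The closed form gives $0$, hence $C = 0$.

Setting $a = \frac{3}{4}$:
$$I = \log{\left(\frac{2097152}{823543} \right)}.$$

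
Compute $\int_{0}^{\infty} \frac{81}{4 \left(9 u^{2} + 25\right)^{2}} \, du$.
$\frac{27 \pi}{2000}$

Begin with the known result
$$J(a) = \int_{0}^{\infty} \frac{1}{4 \left(a^{2} + u^{2}\right)} \, du = \frac{\pi}{8 a}.$$

Differentiating under the integral sign with respect to $a$,
$$\frac{dJ}{da} = \int_{0}^{\infty} - \frac{a}{2 \left(a^{2} + u^{2}\right)^{2}} \, du = - \frac{\pi}{8 a^{2}},$$
so $\int_{0}^{\infty} \frac{1}{4 \left(a^{2} + u^{2}\right)^{2}} \, du = \frac{\pi}{16 a^{3}}$.

Setting $a = \frac{5}{3}$:
$$I = \frac{27 \pi}{2000}.$$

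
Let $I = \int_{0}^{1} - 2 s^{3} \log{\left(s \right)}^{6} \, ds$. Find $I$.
$- \frac{45}{512}$

Start from the elementary integral
$$J(a) = \int_{0}^{1} - 2 s^{a} \, ds = - \frac{2}{a + 1}.$$

Differentiating under the integral sign brings down a factor of $\ln s$:
$$\frac{dJ}{da} = \int_{0}^{1} - 2 s^{a} \log{\left(s \right)} \, ds = \frac{2}{\left(a + 1\right)^{2}}.$$

Repeating $6$ times in total — each differentiation brings down another $\ln s$ — gives
$$\frac{d^{6}J}{da^{6}} = \int_{0}^{1} - 2 s^{a} \log{\left(s \right)}^{6} \, ds = - \frac{1440}{\left(a + 1\right)^{7}},$$
and the integrand here is exactly the target integrand, so $I = - \frac{1440}{\left(a + 1\right)^{7}}$.

Setting $a = 3$:
$$I = - \frac{45}{512}.$$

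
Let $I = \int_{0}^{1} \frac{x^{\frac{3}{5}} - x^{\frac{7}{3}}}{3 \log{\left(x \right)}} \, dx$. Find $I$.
$\log{\left(\frac{\sqrt[3]{60}}{5} \right)}$

Introduce a parameter $a$ in the exponent: let $I(a) = \int_{0}^{1} \frac{- x^{\frac{7}{3}} + x^{a}}{3 \log{\left(x \right)}} \, dx$.

Since $\dfrac{\partial}{\partial a}\,x^{a} = x^{a} \ln x$, the $\ln x$ in the denominator cancels and
$$\frac{dI}{da} = \int_{0}^{1} \frac{1}{3} x^{a} \, dx = \frac{1}{3} \left[\frac{x^{a+1}}{a+1}\right]_0^1 = \frac{1}{3 \left(a + 1\right)}.$$

Integrating with respect to $a$ gives $I(a) = \frac{\log{\left(a + 1 \right)}}{3} - \frac{\log{\left(10 \right)}}{3} + \frac{\log{\left(3 \right)}}{3} + C$.

At $a = \frac{7}{3}$ the integrand is identically $0$, so $I(\frac{7}{3}) = 0$. The closed form gives $0$, hence $C = 0$.

Setting $a = \frac{3}{5}$:
$$I = \log{\left(\frac{\sqrt[3]{60}}{5} \right)}.$$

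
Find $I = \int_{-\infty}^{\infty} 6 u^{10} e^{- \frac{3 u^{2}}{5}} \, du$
$\frac{109375 \sqrt{15} \sqrt{\pi}}{144}$

Begin with the known integral
$$J(a) = \int_{-\infty}^{\infty} 6 e^{- a u^{2}} \, du = \frac{6 \sqrt{\pi}}{\sqrt{a}}.$$

Differentiating under the integral sign brings down a factor of $(-u^2)$:
$$\frac{dJ}{da} = \int_{-\infty}^{\infty} - 6 u^{2} e^{- a u^{2}} \, du = - \frac{3 \sqrt{\pi}}{a^{\frac{3}{2}}}.$$

Repeating $5$ times in total — each differentiation brings down another $(-u^2)$ — gives
$$\frac{d^{5}J}{da^{5}} = \int_{-\infty}^{\infty} - 6 u^{10} e^{- a u^{2}} \, du = - \frac{2835 \sqrt{\pi}}{16 a^{\frac{11}{2}}},$$
and the integrand here is $(-1)^{5}$ times the target integrand, so $I = (-1)^{5}\,\frac{d^{5}J}{da^{5}} = \frac{2835 \sqrt{\pi}}{16 a^{\frac{11}{2}}}$.

Setting $a = \frac{3}{5}$:
$$I = \frac{109375 \sqrt{15} \sqrt{\pi}}{144}.$$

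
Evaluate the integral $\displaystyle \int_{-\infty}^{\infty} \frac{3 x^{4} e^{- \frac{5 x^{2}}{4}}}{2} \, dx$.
$\frac{36 \sqrt{5} \sqrt{\pi}}{125}$

Start from the elementary integral
$$J(a) = \int_{-\infty}^{\infty} \frac{3 e^{- a x^{2}}}{2} \, dx = \frac{3 \sqrt{\pi}}{2 \sqrt{a}}.$$

Differentiating under the integral sign brings down a factor of $(-x^2)$:
$$\frac{dJ}{da} = \int_{-\infty}^{\infty} - \frac{3 x^{2} e^{- a x^{2}}}{2} \, dx = - \frac{3 \sqrt{\pi}}{4 a^{\frac{3}{2}}}.$$

Repeating twice in total — each differentiation brings down another $(-x^2)$ — gives
$$\frac{d^{2}J}{da^{2}} = \int_{-\infty}^{\infty} \frac{3 x^{4} e^{- a x^{2}}}{2} \, dx = \frac{9 \sqrt{\pi}}{8 a^{\frac{5}{2}}},$$
and the integrand here is exactly the target integrand, so $I = \frac{9 \sqrt{\pi}}{8 a^{\frac{5}{2}}}$.

Setting $a = \frac{5}{4}$:
$$I = \frac{36 \sqrt{5} \sqrt{\pi}}{125}.$$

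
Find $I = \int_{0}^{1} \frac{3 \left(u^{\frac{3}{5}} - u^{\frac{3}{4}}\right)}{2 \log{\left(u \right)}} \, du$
$\log{\left(\frac{128 \sqrt{70}}{1225} \right)}$

Consider the one-parameter family: let $I(a) = \int_{0}^{1} \frac{3 \left(- u^{\frac{3}{4}} + u^{a}\right)}{2 \log{\left(u \right)}} \, du$.

Since $\dfrac{\partial}{\partial a}\,u^{a} = u^{a} \ln u$, the $\ln u$ in the denominator cancels and
$$\frac{dI}{da} = \int_{0}^{1} \frac{3}{2} u^{a} \, du = \frac{3}{2} \left[\frac{u^{a+1}}{a+1}\right]_0^1 = \frac{3}{2 \left(a + 1\right)}.$$

Integrating with respect to $a$ gives $I(a) = \log{\left(\frac{8 \sqrt{7} \left(a + 1\right)^{\frac{3}{2}}}{49} \right)} + C$.

At $a = \frac{3}{4}$ the integrand is identically $0$, so $I(\frac{3}{4}) = 0$. The closed form gives $0$, hence $C = 0$.

Setting $a = \frac{3}{5}$:
$$I = \log{\left(\frac{128 \sqrt{70}}{1225} \right)}.$$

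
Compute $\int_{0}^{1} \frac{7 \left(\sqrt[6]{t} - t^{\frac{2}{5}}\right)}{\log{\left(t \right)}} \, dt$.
$- \log{\left(\frac{279936}{78125} \right)}$

Consider the one-parameter family: let $I(a) = \int_{0}^{1} \frac{7 \left(\sqrt[6]{t} - t^{a}\right)}{\log{\left(t \right)}} \, dt$.

Since $\dfrac{\partial}{\partial a}\,t^{a} = t^{a} \ln t$, the $\ln t$ in the denominator cancels and
$$\frac{dI}{da} = \int_{0}^{1} -7 t^{a} \, dt = -7 \left[\frac{t^{a+1}}{a+1}\right]_0^1 = - \frac{7}{a + 1}.$$

Integrating with respect to $a$ gives $I(a) = - \log{\left(\frac{279936 \left(a + 1\right)^{7}}{823543} \right)} + C$.

At $a = \frac{1}{6}$ the integrand is identically $0$, so $I(\frac{1}{6}) = 0$. The closed form gives $0$, hence $C = 0$.

Setting $a = \frac{2}{5}$:
$$I = - \log{\left(\frac{279936}{78125} \right)}.$$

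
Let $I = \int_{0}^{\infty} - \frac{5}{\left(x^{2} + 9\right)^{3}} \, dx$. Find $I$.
$- \frac{5 \pi}{1296}$

Begin with the known result
$$J(a) = \int_{0}^{\infty} - \frac{5}{a^{2} + x^{2}} \, dx = - \frac{5 \pi}{2 a}.$$

Differentiating under the integral sign with respect to $a$,
$$\frac{dJ}{da} = \int_{0}^{\infty} \frac{10 a}{\left(a^{2} + x^{2}\right)^{2}} \, dx = \frac{5 \pi}{2 a^{2}},$$
so $\int_{0}^{\infty} - \frac{5}{\left(a^{2} + x^{2}\right)^{2}} \, dx = - \frac{5 \pi}{4 a^{3}}$.

Repeating — each differentiation of $1/(x^2+a^2)^j$ produces $-2ja/(x^2+a^2)^{j+1}$ — and dividing through by $-2ja$ at each step yields, after $2$ differentiations in total,
$$\int_{0}^{\infty} - \frac{5}{\left(a^{2} + x^{2}\right)^{3}} \, dx = - \frac{15 \pi}{16 a^{5}}.$$

Setting $a = 3$:
$$I = - \frac{5 \pi}{1296}.$$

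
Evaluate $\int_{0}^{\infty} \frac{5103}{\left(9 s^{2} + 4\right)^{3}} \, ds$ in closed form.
$\frac{5103 \pi}{512}$

Recall the elementary integral
$$J(a) = \int_{0}^{\infty} \frac{7}{a^{2} + s^{2}} \, ds = \frac{7 \pi}{2 a}.$$

Differentiating under the integral sign with respect to $a$,
$$\frac{dJ}{da} = \int_{0}^{\infty} - \frac{14 a}{\left(a^{2} + s^{2}\right)^{2}} \, ds = - \frac{7 \pi}{2 a^{2}},$$
so $\int_{0}^{\infty} \frac{7}{\left(a^{2} + s^{2}\right)^{2}} \, ds = \frac{7 \pi}{4 a^{3}}$.

Repeating — each differentiation of $1/(s^2+a^2)^j$ produces $-2ja/(s^2+a^2)^{j+1}$ — and dividing through by $-2ja$ at each step yields, after $2$ differentiations in total,
$$\int_{0}^{\infty} \frac{7}{\left(a^{2} + s^{2}\right)^{3}} \, ds = \frac{21 \pi}{16 a^{5}}.$$

Setting $a = \frac{2}{3}$:
$$I = \frac{5103 \pi}{512}.$$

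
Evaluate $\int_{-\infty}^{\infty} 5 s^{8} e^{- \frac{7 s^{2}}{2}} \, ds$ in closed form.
$\frac{75 \sqrt{14} \sqrt{\pi}}{2401}$

Consider the simpler parametrised integral
$$J(a) = \int_{-\infty}^{\infty} 5 e^{- a s^{2}} \, ds = \frac{5 \sqrt{\pi}}{\sqrt{a}}.$$

Differentiating under the integral sign brings down a factor of $(-s^2)$:
$$\frac{dJ}{da} = \int_{-\infty}^{\infty} - 5 s^{2} e^{- a s^{2}} \, ds = - \frac{5 \sqrt{\pi}}{2 a^{\frac{3}{2}}}.$$

Repeating $4$ times in total — each differentiation brings down another $(-s^2)$ — gives
$$\frac{d^{4}J}{da^{4}} = \int_{-\infty}^{\infty} 5 s^{8} e^{- a s^{2}} \, ds = \frac{525 \sqrt{\pi}}{16 a^{\frac{9}{2}}},$$
and the integrand here is exactly the target integrand, so $I = \frac{525 \sqrt{\pi}}{16 a^{\frac{9}{2}}}$.

Setting $a = \frac{7}{2}$:
$$I = \frac{75 \sqrt{14} \sqrt{\pi}}{2401}.$$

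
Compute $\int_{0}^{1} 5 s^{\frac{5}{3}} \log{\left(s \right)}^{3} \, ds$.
$- \frac{1215}{2048}$

Start from the elementary integral
$$J(a) = \int_{0}^{1} 5 s^{a} \, ds = \frac{5}{a + 1}.$$

Differentiating under the integral sign brings down a factor of $\ln s$:
$$\frac{dJ}{da} = \int_{0}^{1} 5 s^{a} \log{\left(s \right)} \, ds = - \frac{5}{\left(a + 1\right)^{2}}.$$

Repeating $3$ times in total — each differentiation brings down another $\ln s$ — gives
$$\frac{d^{3}J}{da^{3}} = \int_{0}^{1} 5 s^{a} \log{\left(s \right)}^{3} \, ds = - \frac{30}{\left(a + 1\right)^{4}},$$
and the integrand here is exactly the target integrand, so $I = - \frac{30}{\left(a + 1\right)^{4}}$.

Setting $a = \frac{5}{3}$:
$$I = - \frac{1215}{2048}.$$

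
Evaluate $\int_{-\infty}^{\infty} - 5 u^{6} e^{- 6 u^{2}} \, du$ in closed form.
$- \frac{25 \sqrt{6} \sqrt{\pi}}{3456}$

Begin with the known integral
$$J(a) = \int_{-\infty}^{\infty} - 5 e^{- a u^{2}} \, du = - \frac{5 \sqrt{\pi}}{\sqrt{a}}.$$

Differentiating under the integral sign brings down a factor of $(-u^2)$:
$$\frac{dJ}{da} = \int_{-\infty}^{\infty} 5 u^{2} e^{- a u^{2}} \, du = \frac{5 \sqrt{\pi}}{2 a^{\frac{3}{2}}}.$$

Repeating $3$ times in total — each differentiation brings down another $(-u^2)$ — gives
$$\frac{d^{3}J}{da^{3}} = \int_{-\infty}^{\infty} 5 u^{6} e^{- a u^{2}} \, du = \frac{75 \sqrt{\pi}}{8 a^{\frac{7}{2}}},$$
and the integrand here is $(-1)^{3}$ times the target integrand, so $I = (-1)^{3}\,\frac{d^{3}J}{da^{3}} = - \frac{75 \sqrt{\pi}}{8 a^{\frac{7}{2}}}$.

Setting $a = 6$:
$$I = - \frac{25 \sqrt{6} \sqrt{\pi}}{3456}.$$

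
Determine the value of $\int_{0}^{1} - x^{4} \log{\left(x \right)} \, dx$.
$\frac{1}{25}$

Start from the elementary integral
$$J(a) = \int_{0}^{1} - x^{a} \, dx = - \frac{1}{a + 1}.$$

Differentiating under the integral sign brings down a factor of $\ln x$:
$$\frac{dJ}{da} = \int_{0}^{1} - x^{a} \log{\left(x \right)} \, dx = \frac{1}{\left(a + 1\right)^{2}}.$$

The integral on the left is $I$, so $I = \frac{1}{\left(a + 1\right)^{2}}$.

Setting $a = 4$:
$$I = \frac{1}{25}.$$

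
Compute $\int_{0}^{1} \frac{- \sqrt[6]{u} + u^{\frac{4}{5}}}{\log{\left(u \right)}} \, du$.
$- \log{\left(35 \right)} + \log{\left(54 \right)}$

Consider the one-parameter family: let $I(a) = \int_{0}^{1} \frac{u^{\frac{4}{5}} - u^{a}}{\log{\left(u \right)}} \, du$.

Since $\dfrac{\partial}{\partial a}\,u^{a} = u^{a} \ln u$, the $\ln u$ in the denominator cancels and
$$\frac{dI}{da} = \int_{0}^{1} -1 u^{a} \, du = -1 \left[\frac{u^{a+1}}{a+1}\right]_0^1 = - \frac{1}{a + 1}.$$

Integrating with respect to $a$ gives $I(a) = - \log{\left(\frac{5 a}{9} + \frac{5}{9} \right)} + C$.

At $a = \frac{4}{5}$ the integrand is identically $0$, so $I(\frac{4}{5}) = 0$. The closed form gives $0$, hence $C = 0$.

Setting $a = \frac{1}{6}$:
$$I = - \log{\left(35 \right)} + \log{\left(54 \right)}.$$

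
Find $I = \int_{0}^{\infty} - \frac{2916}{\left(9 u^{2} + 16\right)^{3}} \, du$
$- \frac{729 \pi}{4096}$

Start from the standard arctangent integral
$$J(a) = \int_{0}^{\infty} - \frac{4}{a^{2} + u^{2}} \, du = - \frac{2 \pi}{a}.$$

Differentiating under the integral sign with respect to $a$,
$$\frac{dJ}{da} = \int_{0}^{\infty} \frac{8 a}{\left(a^{2} + u^{2}\right)^{2}} \, du = \frac{2 \pi}{a^{2}},$$
so $\int_{0}^{\infty} - \frac{4}{\left(a^{2} + u^{2}\right)^{2}} \, du = - \frac{\pi}{a^{3}}$.

Repeating — each differentiation of $1/(u^2+a^2)^j$ produces $-2ja/(u^2+a^2)^{j+1}$ — and dividing through by $-2ja$ at each step yields, after $2$ differentiations in total,
$$\int_{0}^{\infty} - \frac{4}{\left(a^{2} + u^{2}\right)^{3}} \, du = - \frac{3 \pi}{4 a^{5}}.$$

Setting $a = \frac{4}{3}$:
$$I = - \frac{729 \pi}{4096}.$$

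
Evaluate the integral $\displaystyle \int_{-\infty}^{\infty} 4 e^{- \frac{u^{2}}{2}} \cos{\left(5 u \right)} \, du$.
$\frac{4 \sqrt{2} \sqrt{\pi}}{e^{\frac{25}{2}}}$

Define $I(b) = \int_{-\infty}^{\infty} 4 e^{- \frac{u^{2}}{2}} \cos{\left(b u \right)} \, du$.

Differentiating under the integral sign,
$$I'(b) = \int_{-\infty}^{\infty} - 4 u e^{- \frac{u^{2}}{2}} \sin{\left(b u \right)} \, du.$$

Integrate $\int_{-\infty}^{\infty} u \sin(b u)\, e^{- \frac{u^{2}}{2}}\, du$ by parts with $w = \sin(b u)$ and $dv = u\, e^{- \frac{u^{2}}{2}}\, du$, giving $v = - e^{- \frac{u^{2}}{2}}$. The boundary term vanishes and
$$\int_{-\infty}^{\infty} u \sin(b u)\, e^{- \frac{u^{2}}{2}}\, du = b \int_{-\infty}^{\infty} \cos(b u)\, e^{- \frac{u^{2}}{2}}\, du,$$
so $I'(b) = - b\, I(b)$.

This is a separable first-order ODE; solving with the initial condition $I(0) = \int_{-\infty}^{\infty} 4 e^{- \frac{u^{2}}{2}}\,du = 4 \sqrt{2} \sqrt{\pi}$ gives
$$I(b) = 4 \sqrt{2} \sqrt{\pi} e^{- \frac{b^{2}}{2}}.$$

Setting $b = 5$:
$$I = \frac{4 \sqrt{2} \sqrt{\pi}}{e^{\frac{25}{2}}}.$$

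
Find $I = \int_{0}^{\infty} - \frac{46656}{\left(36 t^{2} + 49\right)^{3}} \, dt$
$- \frac{1458 \pi}{16807}$

Begin with the known result
$$J(a) = \int_{0}^{\infty} - \frac{1}{a^{2} + t^{2}} \, dt = - \frac{\pi}{2 a}.$$

Differentiating under the integral sign with respect to $a$,
$$\frac{dJ}{da} = \int_{0}^{\infty} \frac{2 a}{\left(a^{2} + t^{2}\right)^{2}} \, dt = \frac{\pi}{2 a^{2}},$$
so $\int_{0}^{\infty} - \frac{1}{\left(a^{2} + t^{2}\right)^{2}} \, dt = - \frac{\pi}{4 a^{3}}$.

Repeating — each differentiation of $1/(t^2+a^2)^j$ produces $-2ja/(t^2+a^2)^{j+1}$ — and dividing through by $-2ja$ at each step yields, after $2$ differentiations in total,
$$\int_{0}^{\infty} - \frac{1}{\left(a^{2} + t^{2}\right)^{3}} \, dt = - \frac{3 \pi}{16 a^{5}}.$$

Setting $a = \frac{7}{6}$:
$$I = - \frac{1458 \pi}{16807}.$$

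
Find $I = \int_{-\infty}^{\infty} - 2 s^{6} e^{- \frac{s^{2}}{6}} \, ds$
$- 810 \sqrt{6} \sqrt{\pi}$

Consider the simpler parametrised integral
$$J(a) = \int_{-\infty}^{\infty} - 2 e^{- a s^{2}} \, ds = - \frac{2 \sqrt{\pi}}{\sqrt{a}}.$$

Differentiating under the integral sign brings down a factor of $(-s^2)$:
$$\frac{dJ}{da} = \int_{-\infty}^{\infty} 2 s^{2} e^{- a s^{2}} \, ds = \frac{\sqrt{\pi}}{a^{\frac{3}{2}}}.$$

Repeating $3$ times in total — each differentiation brings down another $(-s^2)$ — gives
$$\frac{d^{3}J}{da^{3}} = \int_{-\infty}^{\infty} 2 s^{6} e^{- a s^{2}} \, ds = \frac{15 \sqrt{\pi}}{4 a^{\frac{7}{2}}},$$
and the integrand here is $(-1)^{3}$ times the target integrand, so $I = (-1)^{3}\,\frac{d^{3}J}{da^{3}} = - \frac{15 \sqrt{\pi}}{4 a^{\frac{7}{2}}}$.

Setting $a = \frac{1}{6}$:
$$I = - 810 \sqrt{6} \sqrt{\pi}.$$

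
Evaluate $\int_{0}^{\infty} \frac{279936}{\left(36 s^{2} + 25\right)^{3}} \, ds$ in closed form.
$\frac{8748 \pi}{3125}$

Recall the elementary integral
$$J(a) = \int_{0}^{\infty} \frac{6}{a^{2} + s^{2}} \, ds = \frac{3 \pi}{a}.$$

Differentiating under the integral sign with respect to $a$,
$$\frac{dJ}{da} = \int_{0}^{\infty} - \frac{12 a}{\left(a^{2} + s^{2}\right)^{2}} \, ds = - \frac{3 \pi}{a^{2}},$$
so $\int_{0}^{\infty} \frac{6}{\left(a^{2} + s^{2}\right)^{2}} \, ds = \frac{3 \pi}{2 a^{3}}$.

Repeating — each differentiation of $1/(s^2+a^2)^j$ produces $-2ja/(s^2+a^2)^{j+1}$ — and dividing through by $-2ja$ at each step yields, after $2$ differentiations in total,
$$\int_{0}^{\infty} \frac{6}{\left(a^{2} + s^{2}\right)^{3}} \, ds = \frac{9 \pi}{8 a^{5}}.$$

Setting $a = \frac{5}{6}$:
$$I = \frac{8748 \pi}{3125}.$$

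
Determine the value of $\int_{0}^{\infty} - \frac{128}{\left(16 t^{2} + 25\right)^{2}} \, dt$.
$- \frac{8 \pi}{125}$

Recall the elementary integral
$$J(a) = \int_{0}^{\infty} - \frac{1}{2 \left(a^{2} + t^{2}\right)} \, dt = - \frac{\pi}{4 a}.$$

Differentiating under the integral sign with respect to $a$,
$$\frac{dJ}{da} = \int_{0}^{\infty} \frac{a}{\left(a^{2} + t^{2}\right)^{2}} \, dt = \frac{\pi}{4 a^{2}},$$
so $\int_{0}^{\infty} - \frac{1}{2 \left(a^{2} + t^{2}\right)^{2}} \, dt = - \frac{\pi}{8 a^{3}}$.

Setting $a = \frac{5}{4}$:
$$I = - \frac{8 \pi}{125}.$$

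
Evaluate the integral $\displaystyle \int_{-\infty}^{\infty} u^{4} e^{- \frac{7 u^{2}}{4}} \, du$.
$\frac{24 \sqrt{7} \sqrt{\pi}}{343}$

Start from the elementary integral
$$J(a) = \int_{-\infty}^{\infty} e^{- a u^{2}} \, du = \frac{\sqrt{\pi}}{\sqrt{a}}.$$

Differentiating under the integral sign brings down a factor of $(-u^2)$:
$$\frac{dJ}{da} = \int_{-\infty}^{\infty} - u^{2} e^{- a u^{2}} \, du = - \frac{\sqrt{\pi}}{2 a^{\frac{3}{2}}}.$$

Repeating twice in total — each differentiation brings down another $(-u^2)$ — gives
$$\frac{d^{2}J}{da^{2}} = \int_{-\infty}^{\infty} u^{4} e^{- a u^{2}} \, du = \frac{3 \sqrt{\pi}}{4 a^{\frac{5}{2}}},$$
and the integrand here is exactly the target integrand, so $I = \frac{3 \sqrt{\pi}}{4 a^{\frac{5}{2}}}$.

Setting $a = \frac{7}{4}$:
$$I = \frac{24 \sqrt{7} \sqrt{\pi}}{343}.$$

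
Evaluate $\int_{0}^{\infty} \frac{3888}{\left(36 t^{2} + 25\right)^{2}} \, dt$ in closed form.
$\frac{162 \pi}{125}$

Begin with the known result
$$J(a) = \int_{0}^{\infty} \frac{3}{a^{2} + t^{2}} \, dt = \frac{3 \pi}{2 a}.$$

Differentiating under the integral sign with respect to $a$,
$$\frac{dJ}{da} = \int_{0}^{\infty} - \frac{6 a}{\left(a^{2} + t^{2}\right)^{2}} \, dt = - \frac{3 \pi}{2 a^{2}},$$
so $\int_{0}^{\infty} \frac{3}{\left(a^{2} + t^{2}\right)^{2}} \, dt = \frac{3 \pi}{4 a^{3}}$.

Setting $a = \frac{5}{6}$:
$$I = \frac{162 \pi}{125}.$$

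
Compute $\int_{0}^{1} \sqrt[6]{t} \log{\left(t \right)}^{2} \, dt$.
$\frac{432}{343}$

Consider the simpler parametrised integral
$$J(a) = \int_{0}^{1} t^{a} \, dt = \frac{1}{a + 1}.$$

Differentiating under the integral sign brings down a factor of $\ln t$:
$$\frac{dJ}{da} = \int_{0}^{1} t^{a} \log{\left(t \right)} \, dt = - \frac{1}{\left(a + 1\right)^{2}}.$$

Repeating twice in total — each differentiation brings down another $\ln t$ — gives
$$\frac{d^{2}J}{da^{2}} = \int_{0}^{1} t^{a} \log{\left(t \right)}^{2} \, dt = \frac{2}{\left(a + 1\right)^{3}},$$
and the integrand here is exactly the target integrand, so $I = \frac{2}{\left(a + 1\right)^{3}}$.

Setting $a = \frac{1}{6}$:
$$I = \frac{432}{343}.$$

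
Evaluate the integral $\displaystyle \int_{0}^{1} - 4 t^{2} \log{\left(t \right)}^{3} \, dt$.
$\frac{8}{27}$

Begin with the known integral
$$J(a) = \int_{0}^{1} - 4 t^{a} \, dt = - \frac{4}{a + 1}.$$

Differentiating under the integral sign brings down a factor of $\ln t$:
$$\frac{dJ}{da} = \int_{0}^{1} - 4 t^{a} \log{\left(t \right)} \, dt = \frac{4}{\left(a + 1\right)^{2}}.$$

Repeating $3$ times in total — each differentiation brings down another $\ln t$ — gives
$$\frac{d^{3}J}{da^{3}} = \int_{0}^{1} - 4 t^{a} \log{\left(t \right)}^{3} \, dt = \frac{24}{\left(a + 1\right)^{4}},$$
and the integrand here is exactly the target integrand, so $I = \frac{24}{\left(a + 1\right)^{4}}$.

Setting $a = 2$:
$$I = \frac{8}{27}.$$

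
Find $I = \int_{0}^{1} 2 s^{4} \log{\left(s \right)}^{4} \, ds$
$\frac{48}{3125}$

Begin with the known integral
$$J(a) = \int_{0}^{1} 2 s^{a} \, ds = \frac{2}{a + 1}.$$

Differentiating under the integral sign brings down a factor of $\ln s$:
$$\frac{dJ}{da} = \int_{0}^{1} 2 s^{a} \log{\left(s \right)} \, ds = - \frac{2}{\left(a + 1\right)^{2}}.$$

Repeating $4$ times in total — each differentiation brings down another $\ln s$ — gives
$$\frac{d^{4}J}{da^{4}} = \int_{0}^{1} 2 s^{a} \log{\left(s \right)}^{4} \, ds = \frac{48}{\left(a + 1\right)^{5}},$$
and the integrand here is exactly the target integrand, so $I = \frac{48}{\left(a + 1\right)^{5}}$.

Setting $a = 4$:
$$I = \frac{48}{3125}.$$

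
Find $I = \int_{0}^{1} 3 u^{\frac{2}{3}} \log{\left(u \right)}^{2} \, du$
$\frac{162}{125}$

Begin with the known integral
$$J(a) = \int_{0}^{1} 3 u^{a} \, du = \frac{3}{a + 1}.$$

Differentiating under the integral sign brings down a factor of $\ln u$:
$$\frac{dJ}{da} = \int_{0}^{1} 3 u^{a} \log{\left(u \right)} \, du = - \frac{3}{\left(a + 1\right)^{2}}.$$

Repeating twice in total — each differentiation brings down another $\ln u$ — gives
$$\frac{d^{2}J}{da^{2}} = \int_{0}^{1} 3 u^{a} \log{\left(u \right)}^{2} \, du = \frac{6}{\left(a + 1\right)^{3}},$$
and the integrand here is exactly the target integrand, so $I = \frac{6}{\left(a + 1\right)^{3}}$.

Setting $a = \frac{2}{3}$:
$$I = \frac{162}{125}.$$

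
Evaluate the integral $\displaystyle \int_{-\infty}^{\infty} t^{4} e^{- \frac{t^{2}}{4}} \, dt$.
$24 \sqrt{\pi}$

Begin with the known integral
$$J(a) = \int_{-\infty}^{\infty} e^{- a t^{2}} \, dt = \frac{\sqrt{\pi}}{\sqrt{a}}.$$

Differentiating under the integral sign brings down a factor of $(-t^2)$:
$$\frac{dJ}{da} = \int_{-\infty}^{\infty} - t^{2} e^{- a t^{2}} \, dt = - \frac{\sqrt{\pi}}{2 a^{\frac{3}{2}}}.$$

Repeating twice in total — each differentiation brings down another $(-t^2)$ — gives
$$\frac{d^{2}J}{da^{2}} = \int_{-\infty}^{\infty} t^{4} e^{- a t^{2}} \, dt = \frac{3 \sqrt{\pi}}{4 a^{\frac{5}{2}}},$$
and the integrand here is exactly the target integrand, so $I = \frac{3 \sqrt{\pi}}{4 a^{\frac{5}{2}}}$.

Setting $a = \frac{1}{4}$:
$$I = 24 \sqrt{\pi}.$$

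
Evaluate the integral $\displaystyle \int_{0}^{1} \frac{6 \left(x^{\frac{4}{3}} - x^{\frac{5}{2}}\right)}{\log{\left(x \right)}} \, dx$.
$- \log{\left(\frac{729}{64} \right)}$

Replace the exponent $\frac{5}{2}$ by a parameter $a$: let $I(a) = \int_{0}^{1} \frac{6 \left(x^{\frac{4}{3}} - x^{a}\right)}{\log{\left(x \right)}} \, dx$.

Since $\dfrac{\partial}{\partial a}\,x^{a} = x^{a} \ln x$, the $\ln x$ in the denominator cancels and
$$\frac{dI}{da} = \int_{0}^{1} -6 x^{a} \, dx = -6 \left[\frac{x^{a+1}}{a+1}\right]_0^1 = - \frac{6}{a + 1}.$$

Integrating with respect to $a$ gives $I(a) = - \log{\left(\frac{729 \left(a + 1\right)^{6}}{117649} \right)} + C$.

At $a = \frac{4}{3}$ the integrand is identically $0$, so $I(\frac{4}{3}) = 0$. The closed form gives $0$, hence $C = 0$.

Setting $a = \frac{5}{2}$:
$$I = - \log{\left(\frac{729}{64} \right)}.$$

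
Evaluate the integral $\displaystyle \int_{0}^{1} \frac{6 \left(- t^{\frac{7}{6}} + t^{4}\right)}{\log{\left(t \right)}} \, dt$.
$\log{\left(\frac{729000000}{4826809} \right)}$

Introduce a parameter $a$ in the exponent: let $I(a) = \int_{0}^{1} \frac{6 \left(t^{4} - t^{a}\right)}{\log{\left(t \right)}} \, dt$.

Since $\dfrac{\partial}{\partial a}\,t^{a} = t^{a} \ln t$, the $\ln t$ in the denominator cancels and
$$\frac{dI}{da} = \int_{0}^{1} -6 t^{a} \, dt = -6 \left[\frac{t^{a+1}}{a+1}\right]_0^1 = - \frac{6}{a + 1}.$$

Integrating with respect to $a$ gives $I(a) = \log{\left(\frac{15625}{\left(a + 1\right)^{6}} \right)} + C$.

At $a = 4$ the integrand is identically $0$, so $I(4) = 0$. The closed form gives $0$, hence $C = 0$.

Setting $a = \frac{7}{6}$:
$$I = \log{\left(\frac{729000000}{4826809} \right)}.$$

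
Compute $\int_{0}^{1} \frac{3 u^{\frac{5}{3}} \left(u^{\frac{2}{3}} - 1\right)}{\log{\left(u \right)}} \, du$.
$- \log{\left(\frac{64}{125} \right)}$

Replace the exponent $\frac{5}{3}$ by a parameter $a$: let $I(a) = \int_{0}^{1} \frac{3 \left(u^{\frac{7}{3}} - u^{a}\right)}{\log{\left(u \right)}} \, du$.

Since $\dfrac{\partial}{\partial a}\,u^{a} = u^{a} \ln u$, the $\ln u$ in the denominator cancels and
$$\frac{dI}{da} = \int_{0}^{1} -3 u^{a} \, du = -3 \left[\frac{u^{a+1}}{a+1}\right]_0^1 = - \frac{3}{a + 1}.$$

Integrating with respect to $a$ gives $I(a) = - \log{\left(\frac{27 \left(a + 1\right)^{3}}{1000} \right)} + C$.

At $a = \frac{7}{3}$ the integrand is identically $0$, so $I(\frac{7}{3}) = 0$. The closed form gives $0$, hence $C = 0$.

Setting $a = \frac{5}{3}$:
$$I = - \log{\left(\frac{64}{125} \right)}.$$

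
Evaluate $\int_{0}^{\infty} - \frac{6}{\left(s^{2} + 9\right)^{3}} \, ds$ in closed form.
$- \frac{\pi}{216}$

Begin with the known result
$$J(a) = \int_{0}^{\infty} - \frac{6}{a^{2} + s^{2}} \, ds = - \frac{3 \pi}{a}.$$

Differentiating under the integral sign with respect to $a$,
$$\frac{dJ}{da} = \int_{0}^{\infty} \frac{12 a}{\left(a^{2} + s^{2}\right)^{2}} \, ds = \frac{3 \pi}{a^{2}},$$
so $\int_{0}^{\infty} - \frac{6}{\left(a^{2} + s^{2}\right)^{2}} \, ds = - \frac{3 \pi}{2 a^{3}}$.

Repeating — each differentiation of $1/(s^2+a^2)^j$ produces $-2ja/(s^2+a^2)^{j+1}$ — and dividing through by $-2ja$ at each step yields, after $2$ differentiations in total,
$$\int_{0}^{\infty} - \frac{6}{\left(a^{2} + s^{2}\right)^{3}} \, ds = - \frac{9 \pi}{8 a^{5}}.$$

Setting $a = 3$:
$$I = - \frac{\pi}{216}.$$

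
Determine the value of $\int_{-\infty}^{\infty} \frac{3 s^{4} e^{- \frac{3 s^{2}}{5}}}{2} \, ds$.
$\frac{25 \sqrt{15} \sqrt{\pi}}{24}$

Consider the simpler parametrised integral
$$J(a) = \int_{-\infty}^{\infty} \frac{3 e^{- a s^{2}}}{2} \, ds = \frac{3 \sqrt{\pi}}{2 \sqrt{a}}.$$

Differentiating under the integral sign brings down a factor of $(-s^2)$:
$$\frac{dJ}{da} = \int_{-\infty}^{\infty} - \frac{3 s^{2} e^{- a s^{2}}}{2} \, ds = - \frac{3 \sqrt{\pi}}{4 a^{\frac{3}{2}}}.$$

Repeating twice in total — each differentiation brings down another $(-s^2)$ — gives
$$\frac{d^{2}J}{da^{2}} = \int_{-\infty}^{\infty} \frac{3 s^{4} e^{- a s^{2}}}{2} \, ds = \frac{9 \sqrt{\pi}}{8 a^{\frac{5}{2}}},$$
and the integrand here is exactly the target integrand, so $I = \frac{9 \sqrt{\pi}}{8 a^{\frac{5}{2}}}$.

Setting $a = \frac{3}{5}$:
$$I = \frac{25 \sqrt{15} \sqrt{\pi}}{24}.$$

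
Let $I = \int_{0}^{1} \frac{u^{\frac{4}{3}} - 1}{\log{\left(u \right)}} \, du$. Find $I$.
$\log{\left(\frac{7}{3} \right)}$

Introduce a parameter $a$ in the exponent: let $I(a) = \int_{0}^{1} \frac{u^{a} - 1}{\log{\left(u \right)}} \, du$.

Since $\dfrac{\partial}{\partial a}\,u^{a} = u^{a} \ln u$, the $\ln u$ in the denominator cancels and
$$\frac{dI}{da} = \int_{0}^{1} u^{a} \, du = \left[\frac{u^{a+1}}{a+1}\right]_0^1 = \frac{1}{a + 1}.$$

Integrating with respect to $a$ gives $I(a) = \log{\left(a + 1 \right)} + C$.

At $a = 0$ the integrand is identically $0$, so $I(0) = 0$. The closed form gives $0$, hence $C = 0$.

Setting $a = \frac{4}{3}$:
$$I = \log{\left(\frac{7}{3} \right)}.$$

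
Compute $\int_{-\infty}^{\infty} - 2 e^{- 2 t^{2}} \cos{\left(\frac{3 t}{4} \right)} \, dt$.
$- \frac{\sqrt{2} \sqrt{\pi}}{e^{\frac{9}{128}}}$

Let $b$ denote the cosine frequency and define $I(b) = \int_{-\infty}^{\infty} - 2 e^{- 2 t^{2}} \cos{\left(b t \right)} \, dt$.

Differentiating under the integral sign,
$$I'(b) = \int_{-\infty}^{\infty} 2 t e^{- 2 t^{2}} \sin{\left(b t \right)} \, dt.$$

Integrate $\int_{-\infty}^{\infty} t \sin(b t)\, e^{- 2 t^{2}}\, dt$ by parts with $u = \sin(b t)$ and $dv = t\, e^{- 2 t^{2}}\, dt$, giving $v = - \frac{e^{- 2 t^{2}}}{4}$. The boundary term vanishes and
$$\int_{-\infty}^{\infty} t \sin(b t)\, e^{- 2 t^{2}}\, dt = \frac{b}{4} \int_{-\infty}^{\infty} \cos(b t)\, e^{- 2 t^{2}}\, dt,$$
so $I'(b) = - \frac{b}{4}\, I(b)$.

This is a separable first-order ODE; solving with the initial condition $I(0) = \int_{-\infty}^{\infty} - 2 e^{- 2 t^{2}}\,dt = - \sqrt{2} \sqrt{\pi}$ gives
$$I(b) = - \sqrt{2} \sqrt{\pi} e^{- \frac{b^{2}}{8}}.$$

Setting $b = \frac{3}{4}$:
$$I = - \frac{\sqrt{2} \sqrt{\pi}}{e^{\frac{9}{128}}}.$$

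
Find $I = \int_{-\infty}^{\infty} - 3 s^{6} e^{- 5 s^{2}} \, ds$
$- \frac{9 \sqrt{5} \sqrt{\pi}}{1000}$

Consider the simpler parametrised integral
$$J(a) = \int_{-\infty}^{\infty} - 3 e^{- a s^{2}} \, ds = - \frac{3 \sqrt{\pi}}{\sqrt{a}}.$$

Differentiating under the integral sign brings down a factor of $(-s^2)$:
$$\frac{dJ}{da} = \int_{-\infty}^{\infty} 3 s^{2} e^{- a s^{2}} \, ds = \frac{3 \sqrt{\pi}}{2 a^{\frac{3}{2}}}.$$

Repeating $3$ times in total — each differentiation brings down another $(-s^2)$ — gives
$$\frac{d^{3}J}{da^{3}} = \int_{-\infty}^{\infty} 3 s^{6} e^{- a s^{2}} \, ds = \frac{45 \sqrt{\pi}}{8 a^{\frac{7}{2}}},$$
and the integrand here is $(-1)^{3}$ times the target integrand, so $I = (-1)^{3}\,\frac{d^{3}J}{da^{3}} = - \frac{45 \sqrt{\pi}}{8 a^{\frac{7}{2}}}$.

Setting $a = 5$:
$$I = - \frac{9 \sqrt{5} \sqrt{\pi}}{1000}.$$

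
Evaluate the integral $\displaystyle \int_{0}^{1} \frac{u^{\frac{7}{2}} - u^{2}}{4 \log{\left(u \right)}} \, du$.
$- \frac{\log{\left(2 \right)}}{4} + \frac{\log{\left(3 \right)}}{4}$

Introduce a parameter $a$ in the exponent: let $I(a) = \int_{0}^{1} \frac{u^{\frac{7}{2}} - u^{a}}{4 \log{\left(u \right)}} \, du$.

Since $\dfrac{\partial}{\partial a}\,u^{a} = u^{a} \ln u$, the $\ln u$ in the denominator cancels and
$$\frac{dI}{da} = \int_{0}^{1} - \frac{1}{4} u^{a} \, du = - \frac{1}{4} \left[\frac{u^{a+1}}{a+1}\right]_0^1 = - \frac{1}{4 a + 4}.$$

Integrating with respect to $a$ gives $I(a) = - \frac{\log{\left(a + 1 \right)}}{4} - \frac{\log{\left(2 \right)}}{4} + \frac{\log{\left(3 \right)}}{2} + C$.

At $a = \frac{7}{2}$ the integrand is identically $0$, so $I(\frac{7}{2}) = 0$. The closed form gives $0$, hence $C = 0$.

Setting $a = 2$:
$$I = - \frac{\log{\left(2 \right)}}{4} + \frac{\log{\left(3 \right)}}{4}.$$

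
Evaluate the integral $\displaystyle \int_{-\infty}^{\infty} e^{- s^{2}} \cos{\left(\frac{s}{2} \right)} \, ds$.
$\frac{\sqrt{\pi}}{e^{\frac{1}{16}}}$

Treat the cosine frequency as a parameter and define $I(b) = \int_{-\infty}^{\infty} e^{- s^{2}} \cos{\left(b s \right)} \, ds$.

Differentiating under the integral sign,
$$I'(b) = \int_{-\infty}^{\infty} - s e^{- s^{2}} \sin{\left(b s \right)} \, ds.$$

Integrate $\int_{-\infty}^{\infty} s \sin(b s)\, e^{- s^{2}}\, ds$ by parts with $u = \sin(b s)$ and $dv = s\, e^{- s^{2}}\, ds$, giving $v = - \frac{e^{- s^{2}}}{2}$. The boundary term vanishes and
$$\int_{-\infty}^{\infty} s \sin(b s)\, e^{- s^{2}}\, ds = \frac{b}{2} \int_{-\infty}^{\infty} \cos(b s)\, e^{- s^{2}}\, ds,$$
so $I'(b) = - \frac{b}{2}\, I(b)$.

This is a separable first-order ODE; solving with the initial condition $I(0) = \int_{-\infty}^{\infty} e^{- s^{2}}\,ds = \sqrt{\pi}$ gives
$$I(b) = \sqrt{\pi} e^{- \frac{b^{2}}{4}}.$$

Setting $b = \frac{1}{2}$:
$$I = \frac{\sqrt{\pi}}{e^{\frac{1}{16}}}.$$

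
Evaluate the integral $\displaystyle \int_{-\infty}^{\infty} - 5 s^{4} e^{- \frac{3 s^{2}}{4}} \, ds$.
$- \frac{40 \sqrt{3} \sqrt{\pi}}{9}$

Begin with the known integral
$$J(a) = \int_{-\infty}^{\infty} - 5 e^{- a s^{2}} \, ds = - \frac{5 \sqrt{\pi}}{\sqrt{a}}.$$

Differentiating under the integral sign brings down a factor of $(-s^2)$:
$$\frac{dJ}{da} = \int_{-\infty}^{\infty} 5 s^{2} e^{- a s^{2}} \, ds = \frac{5 \sqrt{\pi}}{2 a^{\frac{3}{2}}}.$$

Repeating twice in total — each differentiation brings down another $(-s^2)$ — gives
$$\frac{d^{2}J}{da^{2}} = \int_{-\infty}^{\infty} - 5 s^{4} e^{- a s^{2}} \, ds = - \frac{15 \sqrt{\pi}}{4 a^{\frac{5}{2}}},$$
and the integrand here is exactly the target integrand, so $I = - \frac{15 \sqrt{\pi}}{4 a^{\frac{5}{2}}}$.

Setting $a = \frac{3}{4}$:
$$I = - \frac{40 \sqrt{3} \sqrt{\pi}}{9}.$$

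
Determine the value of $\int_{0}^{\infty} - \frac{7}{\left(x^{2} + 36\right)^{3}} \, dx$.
$- \frac{7 \pi}{41472}$

Begin with the known result
$$J(a) = \int_{0}^{\infty} - \frac{7}{a^{2} + x^{2}} \, dx = - \frac{7 \pi}{2 a}.$$

Differentiating under the integral sign with respect to $a$,
$$\frac{dJ}{da} = \int_{0}^{\infty} \frac{14 a}{\left(a^{2} + x^{2}\right)^{2}} \, dx = \frac{7 \pi}{2 a^{2}},$$
so $\int_{0}^{\infty} - \frac{7}{\left(a^{2} + x^{2}\right)^{2}} \, dx = - \frac{7 \pi}{4 a^{3}}$.

Repeating — each differentiation of $1/(x^2+a^2)^j$ produces $-2ja/(x^2+a^2)^{j+1}$ — and dividing through by $-2ja$ at each step yields, after $2$ differentiations in total,
$$\int_{0}^{\infty} - \frac{7}{\left(a^{2} + x^{2}\right)^{3}} \, dx = - \frac{21 \pi}{16 a^{5}}.$$

Setting $a = 6$:
$$I = - \frac{7 \pi}{41472}.$$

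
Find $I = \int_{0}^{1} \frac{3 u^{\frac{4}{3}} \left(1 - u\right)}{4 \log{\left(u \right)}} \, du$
$- \frac{3 \log{\left(10 \right)}}{4} + \frac{3 \log{\left(7 \right)}}{4}$

Replace the exponent $\frac{4}{3}$ by a parameter $a$: let $I(a) = \int_{0}^{1} \frac{3 \left(- u^{\frac{7}{3}} + u^{a}\right)}{4 \log{\left(u \right)}} \, du$.

Since $\dfrac{\partial}{\partial a}\,u^{a} = u^{a} \ln u$, the $\ln u$ in the denominator cancels and
$$\frac{dI}{da} = \int_{0}^{1} \frac{3}{4} u^{a} \, du = \frac{3}{4} \left[\frac{u^{a+1}}{a+1}\right]_0^1 = \frac{3}{4 \left(a + 1\right)}.$$

Integrating with respect to $a$ gives $I(a) = \log{\left(\frac{\sqrt[4]{10} \cdot 3^{\frac{3}{4}} \left(a + 1\right)^{\frac{3}{4}}}{10} \right)} + C$.

At $a = \frac{7}{3}$ the integrand is identically $0$, so $I(\frac{7}{3}) = 0$. The closed form gives $0$, hence $C = 0$.

Setting $a = \frac{4}{3}$:
$$I = - \frac{3 \log{\left(10 \right)}}{4} + \frac{3 \log{\left(7 \right)}}{4}.$$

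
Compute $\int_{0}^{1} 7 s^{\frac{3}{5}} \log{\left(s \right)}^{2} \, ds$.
$\frac{875}{256}$

Start from the elementary integral
$$J(a) = \int_{0}^{1} 7 s^{a} \, ds = \frac{7}{a + 1}.$$

Differentiating under the integral sign brings down a factor of $\ln s$:
$$\frac{dJ}{da} = \int_{0}^{1} 7 s^{a} \log{\left(s \right)} \, ds = - \frac{7}{\left(a + 1\right)^{2}}.$$

Repeating twice in total — each differentiation brings down another $\ln s$ — gives
$$\frac{d^{2}J}{da^{2}} = \int_{0}^{1} 7 s^{a} \log{\left(s \right)}^{2} \, ds = \frac{14}{\left(a + 1\right)^{3}},$$
and the integrand here is exactly the target integrand, so $I = \frac{14}{\left(a + 1\right)^{3}}$.

Setting $a = \frac{3}{5}$:
$$I = \frac{875}{256}.$$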